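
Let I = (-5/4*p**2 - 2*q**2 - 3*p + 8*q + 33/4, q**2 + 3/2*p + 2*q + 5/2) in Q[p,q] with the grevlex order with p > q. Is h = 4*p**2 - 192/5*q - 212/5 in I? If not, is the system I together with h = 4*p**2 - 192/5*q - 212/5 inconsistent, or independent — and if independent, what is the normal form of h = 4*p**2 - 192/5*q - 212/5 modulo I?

First compute the reduced Gröbner basis of I by Buchberger's algorithm.
f_1 = -5/4*p**2 - 2*q**2 - 3*p + 8*q + 33/4, LT = p**2.
f_2 = q**2 + 3/2*p + 2*q + 5/2, LT = q**2.

The S-polynomials (S(f_1,f_2)) all reduce to 0 modulo the current basis, so we have a Gröbner basis.
Inter-reduce: drop elements whose leading term is divisible by another's, tail-reduce, and make monic.
Reduced Gröbner basis: {p**2 - 48/5*q - 53/5, q**2 + 3/2*p + 2*q + 5/2}.
Label its elements g_1 = p**2 - 48/5*q - 53/5, g_2 = q**2 + 3/2*p + 2*q + 5/2.

Reduce h = 4*p**2 - 192/5*q - 212/5 modulo G:
  leading term p**2: subtract (4)·g_1 from 4*p**2 - 192/5*q - 212/5 → 0
  normal form = 0.
Since the normal form is 0, h ∈ I.

4*p**2 - 192/5*q - 212/5 lies in I (it reduces to 0).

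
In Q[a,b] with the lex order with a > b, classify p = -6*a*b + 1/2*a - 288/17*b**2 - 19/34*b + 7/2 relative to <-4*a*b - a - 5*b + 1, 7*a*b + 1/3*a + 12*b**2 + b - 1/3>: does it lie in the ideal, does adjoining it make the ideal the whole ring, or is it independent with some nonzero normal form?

Adjoining -6*a*b + 1/2*a - 288/17*b**2 - 19/34*b + 7/2 makes the ideal the whole ring: the system is inconsistent.

First compute the reduced Gröbner basis of I by Buchberger's algorithm.
f_1 = -4*a*b - a - 5*b + 1, LT = a*b.
f_2 = 7*a*b + 1/3*a + 12*b**2 + b - 1/3, LT = a*b.

S(f_1,f_2): lcm = a*b. S = 17/84*a - 12/7*b**2 + 31/28*b - 17/84.
  leading term a: no divisor's leading term divides it; move 17/84*a to the remainder.
  leading term b**2: no divisor's leading term divides it; move -12/7*b**2 to the remainder.
  leading term b: no divisor's leading term divides it; move 31/28*b to the remainder.
  leading term 1: no divisor's leading term divides it; move -17/84 to the remainder.
  remainder 17/84*a - 12/7*b**2 + 31/28*b - 17/84 ≠ 0; add h_3 = 17/84*a - 12/7*b**2 + 31/28*b - 17/84 to the basis.

S(f_1,h_3): lcm = a*b. S = 1/4*a + 144/17*b**3 - 93/17*b**2 + 9/4*b - 1/4.
  leading term a: subtract (21/17)·h_3 from 1/4*a + 144/17*b**3 - 93/17*b**2 + 9/4*b - 1/4 → 144/17*b**3 - 57/17*b**2 + 15/17*b
  leading term b**3: no divisor's leading term divides it; move 144/17*b**3 to the remainder.
  leading term b**2: no divisor's leading term divides it; move -57/17*b**2 to the remainder.
  leading term b: no divisor's leading term divides it; move 15/17*b to the remainder.
  remainder 144/17*b**3 - 57/17*b**2 + 15/17*b ≠ 0; add h_4 = 144/17*b**3 - 57/17*b**2 + 15/17*b to the basis.

The other S-polynomials (S(f_2,h_3), S(f_1,h_4), S(f_2,h_4), S(h_3,h_4)) all reduce to 0 modulo the current basis, so we have a Gröbner basis.
Inter-reduce: drop elements whose leading term is divisible by another's, tail-reduce, and make monic.
Reduced Gröbner basis: {a - 144/17*b**2 + 93/17*b - 1, b**3 - 19/48*b**2 + 5/48*b}.
Label its elements g_1 = a - 144/17*b**2 + 93/17*b - 1, g_2 = b**3 - 19/48*b**2 + 5/48*b.

Reduce p = -6*a*b + 1/2*a - 288/17*b**2 - 19/34*b + 7/2 modulo G:
  leading term a*b: subtract (-6*b)·g_1 from -6*a*b + 1/2*a - 288/17*b**2 - 19/34*b + 7/2 → 1/2*a - 864/17*b**3 + 270/17*b**2 - 223/34*b + 7/2
  leading term a: subtract (1/2)·g_1 from 1/2*a - 864/17*b**3 + 270/17*b**2 - 223/34*b + 7/2 → -864/17*b**3 + 342/17*b**2 - 158/17*b + 4
  leading term b**3: subtract (-864/17)·g_2 from -864/17*b**3 + 342/17*b**2 - 158/17*b + 4 → -4*b + 4
  leading term b: no divisor's leading term divides it; move -4*b to the remainder.
  leading term 1: no divisor's leading term divides it; move 4 to the remainder.
  normal form = -4*b + 4.
The normal form is nonzero, so p ∉ I. Since p minus its normal form lies in I, I + (p) = I + (r) where r = -4*b + 4; decide whether this ideal is the whole ring.
Run Buchberger on G together with r (pairs among the g_i already reduce to 0 since G is a Gröbner basis):
g_1 = a - 144/17*b**2 + 93/17*b - 1, LT = a.
g_2 = b**3 - 19/48*b**2 + 5/48*b, LT = b**3.
r = -4*b + 4, LT = b.

S(g_2,r): lcm = b**3. S = 29/48*b**2 + 5/48*b.
  leading term b**2: subtract (-29/192*b)·r from 29/48*b**2 + 5/48*b → 17/24*b
  leading term b: subtract (-17/96)·r from 17/24*b → 17/24
  leading term 1: no divisor's leading term divides it; move 17/24 to the remainder.
  remainder 17/24 ≠ 0; add m_4 = 17/24 to the basis.

The other S-polynomials (S(g_1,g_2), S(g_1,r), S(g_1,m_4), S(g_2,m_4), S(r,m_4)) all reduce to 0 modulo the current basis, so we have a Gröbner basis.
Inter-reduce: drop elements whose leading term is divisible by another's, tail-reduce, and make monic.
Reduced Gröbner basis: {1}.
The reduced Gröbner basis of I + (p) is {1}: the ideal is the whole ring, so the enlarged system has no common solution — adjoining p is inconsistent.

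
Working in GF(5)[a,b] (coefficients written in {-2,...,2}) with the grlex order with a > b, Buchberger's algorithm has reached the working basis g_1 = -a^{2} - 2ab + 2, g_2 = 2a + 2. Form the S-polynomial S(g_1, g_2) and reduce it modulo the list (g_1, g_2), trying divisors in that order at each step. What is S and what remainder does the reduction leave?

S(g_1, g_2) = 2ab - a - 2; remainder on division = -2b - 1.

lcm(LM(g_1), LM(g_2)) = a^{2}.
S = (lcm/LT(g_1))·g_1 − (lcm/LT(g_2))·g_2 = 2ab - a - 2.
Reduce S modulo (g_1, g_2) in that order:
  leading term ab: subtract (b)·g_2 from 2ab - a - 2 → -a - 2b - 2
  leading term a: subtract (2)·g_2 from -a - 2b - 2 → -2b - 1
  leading term b: no divisor's leading term divides it; move -2b to the remainder.
  leading term 1: no divisor's leading term divides it; move -1 to the remainder.
The remainder -2b - 1 is nonzero, so it would be added as the next basis element.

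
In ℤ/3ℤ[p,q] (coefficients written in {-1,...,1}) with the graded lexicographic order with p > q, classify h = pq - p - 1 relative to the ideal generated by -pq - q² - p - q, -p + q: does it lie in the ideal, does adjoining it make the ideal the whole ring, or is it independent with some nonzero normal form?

Adjoining pq - p - 1 makes the ideal the whole ring: the system is inconsistent.

First compute the reduced Gröbner basis of I by Buchberger's algorithm.
f_1 = -pq - q² - p - q, LT = pq.
f_2 = -p + q, LT = p.

S(f_1,f_2): lcm = pq. S = -q² + p + q.
  reduce S modulo (f_1, f_2):
  remainder -q² - q ≠ 0; add k_3 = -q² - q to the basis.

The other S-polynomials (S(f_1,k_3), S(f_2,k_3)) all reduce to 0 modulo the current basis, so we have a Gröbner basis.
Inter-reduce: drop elements whose leading term is divisible by another's, tail-reduce, and make monic.
Reduced Gröbner basis: {q² + q, p - q}.
Label its elements g_1 = q² + q, g_2 = p - q.

Reduce h = pq - p - 1 modulo G:
  leading term pq: subtract (q)·g_2 from pq - p - 1 → q² - p - 1
  leading term q²: subtract (1)·g_1 from q² - p - 1 → -p - q - 1
  leading term p: subtract (-1)·g_2 from -p - q - 1 → q - 1
  leading term q: no divisor's leading term divides it; move q to the remainder.
  leading term 1: no divisor's leading term divides it; move -1 to the remainder.
  normal form = q - 1.
The normal form is nonzero, so h ∉ I. Since h minus its normal form lies in I, I + (h) = I + (r) where r = q - 1; decide whether this ideal is the whole ring.
Run Buchberger on G together with r (pairs among the g_i already reduce to 0 since G is a Gröbner basis):
g_1 = q² + q, LT = q².
g_2 = p - q, LT = p.
r = q - 1, LT = q.

S(g_1,r): lcm = q². S = -q.
  reduce S modulo (g_1, g_2, r):
  remainder -1 ≠ 0; add m_4 = -1 to the basis.

The other S-polynomials (S(g_1,g_2), S(g_2,r), S(g_1,m_4), S(g_2,m_4), S(r,m_4)) all reduce to 0 modulo the current basis, so we have a Gröbner basis.
Inter-reduce: drop elements whose leading term is divisible by another's, tail-reduce, and make monic.
Reduced Gröbner basis: {1}.
The reduced Gröbner basis of I + (h) is {1}: the ideal is the whole ring, so the enlarged system has no common solution — adjoining h is inconsistent.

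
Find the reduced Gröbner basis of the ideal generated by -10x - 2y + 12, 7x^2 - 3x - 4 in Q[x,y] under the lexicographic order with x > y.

G = {x + 1/5y - 6/5, y^2 - 69/7y + 62/7}

f_1 = -10x - 2y + 12, LT = x.
f_2 = 7x^2 - 3x - 4, LT = x^2.

S(f_1,f_2): lcm = x^2. S = 1/5xy - 27/35x + 4/7.
  leading term xy: subtract (-1/50y)·f_1 from 1/5xy - 27/35x + 4/7 → -27/35x - 1/25y^2 + 6/25y + 4/7
  leading term x: subtract (27/350)·f_1 from -27/35x - 1/25y^2 + 6/25y + 4/7 → -1/25y^2 + 69/175y - 62/175
  leading term y^2: no divisor's leading term divides it; move -1/25y^2 to the remainder.
  leading term y: no divisor's leading term divides it; move 69/175y to the remainder.
  leading term 1: no divisor's leading term divides it; move -62/175 to the remainder.
  remainder -1/25y^2 + 69/175y - 62/175 ≠ 0; add g_3 = -1/25y^2 + 69/175y - 62/175 to the basis.

The other S-polynomials (S(f_1,g_3), S(f_2,g_3)) all reduce to 0 modulo the current basis, so we have a Gröbner basis.
Inter-reduce: drop elements whose leading term is divisible by another's, tail-reduce, and make monic.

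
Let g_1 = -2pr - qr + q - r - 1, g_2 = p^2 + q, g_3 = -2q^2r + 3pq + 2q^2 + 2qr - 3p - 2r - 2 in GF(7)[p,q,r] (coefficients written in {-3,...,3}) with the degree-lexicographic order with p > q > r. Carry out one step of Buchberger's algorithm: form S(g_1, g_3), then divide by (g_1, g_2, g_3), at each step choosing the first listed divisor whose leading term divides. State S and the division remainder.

S(g_1, g_3) = -3q^3r - 2p^2q + pq^2 + pqr + 3q^3 - 3q^2r + 2p^2 - pr - 3q^2 - p; remainder on division = 0.

lcm(LM(g_1), LM(g_3)) = pq^2r.
S = (lcm/LT(g_1))·g_1 − (lcm/LT(g_3))·g_3 = -3q^3r - 2p^2q + pq^2 + pqr + 3q^3 - 3q^2r + 2p^2 - pr - 3q^2 - p.
Reduce S modulo (g_1, g_2, g_3) in that order:
  leading term q^3r: subtract (-2q)·g_3 from -3q^3r - 2p^2q + pq^2 + pqr + 3q^3 - 3q^2r + 2p^2 - pr - 3q^2 - p → -2p^2q + pqr + q^2r + 2p^2 + pq - pr - 3q^2 + 3qr - p + 3q
  leading term p^2q: subtract (-2q)·g_2 from -2p^2q + pqr + q^2r + 2p^2 + pq - pr - 3q^2 + 3qr - p + 3q → pqr + q^2r + 2p^2 + pq - pr - q^2 + 3qr - p + 3q
  leading term pqr: subtract (3q)·g_1 from pqr + q^2r + 2p^2 + pq - pr - q^2 + 3qr - p + 3q → -3q^2r + 2p^2 + pq - pr + 3q^2 - qr - p - q
  leading term q^2r: subtract (-2)·g_3 from -3q^2r + 2p^2 + pq - pr + 3q^2 - qr - p - q → 2p^2 - pr + 3qr - q + 3r + 3
  leading term p^2: subtract (2)·g_2 from 2p^2 - pr + 3qr - q + 3r + 3 → -pr + 3qr - 3q + 3r + 3
  leading term pr: subtract (-3)·g_1 from -pr + 3qr - 3q + 3r + 3 → 0
The remainder is 0, so this S-polynomial contributes no new basis element.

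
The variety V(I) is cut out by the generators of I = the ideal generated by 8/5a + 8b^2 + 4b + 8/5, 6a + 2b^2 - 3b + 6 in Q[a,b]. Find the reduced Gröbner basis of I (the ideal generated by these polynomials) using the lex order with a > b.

The reduced Gröbner basis is the canonical form of the ideal for this ordering.

f_1 = 8/5a + 8b^2 + 4b + 8/5, LT = a.
f_2 = 6a + 2b^2 - 3b + 6, LT = a.

S(f_1,f_2): lcm = a. S = 14/3b^2 + 3b.
  leading term b^2: no divisor's leading term divides it; move 14/3b^2 to the remainder.
  leading term b: no divisor's leading term divides it; move 3b to the remainder.
  remainder 14/3b^2 + 3b ≠ 0; add g_3 = 14/3b^2 + 3b to the basis.

The other S-polynomials (S(f_1,g_3), S(f_2,g_3)) all reduce to 0 modulo the current basis, so we have a Gröbner basis.
Inter-reduce: drop elements whose leading term is divisible by another's, tail-reduce, and make monic.

G = {a - 5/7b + 1, b^2 + 9/14b}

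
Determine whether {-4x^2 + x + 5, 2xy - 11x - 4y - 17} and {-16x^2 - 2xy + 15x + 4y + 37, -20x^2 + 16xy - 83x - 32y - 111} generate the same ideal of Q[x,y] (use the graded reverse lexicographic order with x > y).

For a fixed monomial order, each ideal has a unique reduced Gröbner basis; comparing bases decides equality.
Buchberger on the first generating set:
f_1 = -4x^2 + x + 5, LT = x^2.
f_2 = 2xy - 11x - 4y - 17, LT = xy.

S(f_1,f_2): lcm = x^2y. S = 11/2x^2 + 7/4xy + 17/2x - 5/4y.
  leading term x^2: subtract (-11/8)·f_1 from 11/2x^2 + 7/4xy + 17/2x - 5/4y → 7/4xy + 79/8x - 5/4y + 55/8
  leading term xy: subtract (7/8)·f_2 from 7/4xy + 79/8x - 5/4y + 55/8 → 39/2x + 9/4y + 87/4
  leading term x: no divisor's leading term divides it; move 39/2x to the remainder.
  leading term y: no divisor's leading term divides it; move 9/4y to the remainder.
  leading term 1: no divisor's leading term divides it; move 87/4 to the remainder.
  remainder 39/2x + 9/4y + 87/4 ≠ 0; add g_3 = 39/2x + 9/4y + 87/4 to the basis.

S(f_2,g_3): lcm = xy. S = -3/26y^2 - 11/2x - 81/26y - 17/2.
  leading term y^2: no divisor's leading term divides it; move -3/26y^2 to the remainder.
  leading term x: subtract (-11/39)·g_3 from -11/2x - 81/26y - 17/2 → -129/52y - 123/52
  leading term y: no divisor's leading term divides it; move -129/52y to the remainder.
  leading term 1: no divisor's leading term divides it; move -123/52 to the remainder.
  remainder -3/26y^2 - 129/52y - 123/52 ≠ 0; add g_4 = -3/26y^2 - 129/52y - 123/52 to the basis.

The other S-polynomials (S(f_1,g_3), S(f_1,g_4), S(f_2,g_4), S(g_3,g_4)) all reduce to 0 modulo the current basis, so we have a Gröbner basis.
Inter-reduce: drop elements whose leading term is divisible by another's, tail-reduce, and make monic.
Reduced Gröbner basis: {y^2 + 43/2y + 41/2, x + 3/26y + 29/26}.

Buchberger on the second generating set:
h_1 = -16x^2 - 2xy + 15x + 4y + 37, LT = x^2.
h_2 = -20x^2 + 16xy - 83x - 32y - 111, LT = x^2.

S(h_1,h_2): lcm = x^2. S = 37/40xy - 407/80x - 37/20y - 629/80.
  leading term xy: no divisor's leading term divides it; move 37/40xy to the remainder.
  leading term x: no divisor's leading term divides it; move -407/80x to the remainder.
  leading term y: no divisor's leading term divides it; move -37/20y to the remainder.
  leading term 1: no divisor's leading term divides it; move -629/80 to the remainder.
  remainder 37/40xy - 407/80x - 37/20y - 629/80 ≠ 0; add k_3 = 37/40xy - 407/80x - 37/20y - 629/80 to the basis.

S(h_1,k_3): lcm = x^2y. S = 1/8xy^2 + 11/2x^2 + 17/16xy - 1/4y^2 + 17/2x - 37/16y.
  leading term xy^2: subtract (5/37y)·k_3 from 1/8xy^2 + 11/2x^2 + 17/16xy - 1/4y^2 + 17/2x - 37/16y → 11/2x^2 + 7/4xy + 17/2x - 5/4y
  leading term x^2: subtract (-11/32)·h_1 from 11/2x^2 + 7/4xy + 17/2x - 5/4y → 17/16xy + 437/32x + 1/8y + 407/32
  leading term xy: subtract (85/74)·k_3 from 17/16xy + 437/32x + 1/8y + 407/32 → 39/2x + 9/4y + 87/4
  leading term x: no divisor's leading term divides it; move 39/2x to the remainder.
  leading term y: no divisor's leading term divides it; move 9/4y to the remainder.
  leading term 1: no divisor's leading term divides it; move 87/4 to the remainder.
  remainder 39/2x + 9/4y + 87/4 ≠ 0; add k_4 = 39/2x + 9/4y + 87/4 to the basis.

S(k_3,k_4): lcm = xy. S = -3/26y^2 - 11/2x - 81/26y - 17/2.
  leading term y^2: no divisor's leading term divides it; move -3/26y^2 to the remainder.
  leading term x: subtract (-11/39)·k_4 from -11/2x - 81/26y - 17/2 → -129/52y - 123/52
  leading term y: no divisor's leading term divides it; move -129/52y to the remainder.
  leading term 1: no divisor's leading term divides it; move -123/52 to the remainder.
  remainder -3/26y^2 - 129/52y - 123/52 ≠ 0; add k_5 = -3/26y^2 - 129/52y - 123/52 to the basis.

The other S-polynomials (S(h_2,k_3), S(h_1,k_4), S(h_2,k_4), S(h_1,k_5), S(h_2,k_5), S(k_3,k_5), S(k_4,k_5)) all reduce to 0 modulo the current basis, so we have a Gröbner basis.
Inter-reduce: drop elements whose leading term is divisible by another's, tail-reduce, and make monic.
Reduced Gröbner basis: {y^2 + 43/2y + 41/2, x + 3/26y + 29/26}.

Same reduced basis, so the two generating sets span the same ideal.

Yes, the ideals are equal.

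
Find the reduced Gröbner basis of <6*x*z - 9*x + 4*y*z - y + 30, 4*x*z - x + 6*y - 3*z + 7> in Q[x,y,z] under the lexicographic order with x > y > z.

G = {x - 8/15*y*z + 4/3*y - 3/5*z - 13/5, y*z**2 - 11/4*y*z + 55/16*y + 9/8*z**2 + 51/16*z + 33/16}

f_1 = 6*x*z - 9*x + 4*y*z - y + 30, LT = x*z.
f_2 = 4*x*z - x + 6*y - 3*z + 7, LT = x*z.

S(f_1,f_2): lcm = x*z. S = -5/4*x + 2/3*y*z - 5/3*y + 3/4*z + 13/4.
  leading term x: no divisor's leading term divides it; move -5/4*x to the remainder.
  leading term y*z: no divisor's leading term divides it; move 2/3*y*z to the remainder.
  leading term y: no divisor's leading term divides it; move -5/3*y to the remainder.
  leading term z: no divisor's leading term divides it; move 3/4*z to the remainder.
  leading term 1: no divisor's leading term divides it; move 13/4 to the remainder.
  remainder -5/4*x + 2/3*y*z - 5/3*y + 3/4*z + 13/4 ≠ 0; add g_3 = -5/4*x + 2/3*y*z - 5/3*y + 3/4*z + 13/4 to the basis.

S(f_1,g_3): lcm = x*z. S = -3/2*x + 8/15*y*z**2 - 2/3*y*z - 1/6*y + 3/5*z**2 + 13/5*z + 5.
  leading term x: subtract (6/5)·g_3 from -3/2*x + 8/15*y*z**2 - 2/3*y*z - 1/6*y + 3/5*z**2 + 13/5*z + 5 → 8/15*y*z**2 - 22/15*y*z + 11/6*y + 3/5*z**2 + 17/10*z + 11/10
  leading term y*z**2: no divisor's leading term divides it; move 8/15*y*z**2 to the remainder.
  leading term y*z: no divisor's leading term divides it; move -22/15*y*z to the remainder.
  leading term y: no divisor's leading term divides it; move 11/6*y to the remainder.
  leading term z**2: no divisor's leading term divides it; move 3/5*z**2 to the remainder.
  leading term z: no divisor's leading term divides it; move 17/10*z to the remainder.
  leading term 1: no divisor's leading term divides it; move 11/10 to the remainder.
  remainder 8/15*y*z**2 - 22/15*y*z + 11/6*y + 3/5*z**2 + 17/10*z + 11/10 ≠ 0; add g_4 = 8/15*y*z**2 - 22/15*y*z + 11/6*y + 3/5*z**2 + 17/10*z + 11/10 to the basis.

S(f_2,g_3): lcm = x*z. S = -1/4*x + 8/15*y*z**2 - 4/3*y*z + 3/2*y + 3/5*z**2 + 37/20*z + 7/4.
  leading term x: subtract (1/5)·g_3 from -1/4*x + 8/15*y*z**2 - 4/3*y*z + 3/2*y + 3/5*z**2 + 37/20*z + 7/4 → 8/15*y*z**2 - 22/15*y*z + 11/6*y + 3/5*z**2 + 17/10*z + 11/10
  leading term y*z**2: subtract (1)·g_4 from 8/15*y*z**2 - 22/15*y*z + 11/6*y + 3/5*z**2 + 17/10*z + 11/10 → 0
  remainder 0.

S(f_1,g_4): lcm = x*y*z**2. S = 5/4*x*y*z - 55/16*x*y - 9/8*x*z**2 - 51/16*x*z - 33/16*x + 2/3*y**2*z**2 - 1/6*y**2*z + 5*y*z.
  leading term x*y*z: subtract (5/24*y)·f_1 from 5/4*x*y*z - 55/16*x*y - 9/8*x*z**2 - 51/16*x*z - 33/16*x + 2/3*y**2*z**2 - 1/6*y**2*z + 5*y*z → -25/16*x*y - 9/8*x*z**2 - 51/16*x*z - 33/16*x + 2/3*y**2*z**2 - y**2*z + 5/24*y**2 + 5*y*z - 25/4*y
  leading term x*y: subtract (5/4*y)·g_3 from -25/16*x*y - 9/8*x*z**2 - 51/16*x*z - 33/16*x + 2/3*y**2*z**2 - y**2*z + 5/24*y**2 + 5*y*z - 25/4*y → -9/8*x*z**2 - 51/16*x*z - 33/16*x + 2/3*y**2*z**2 - 11/6*y**2*z + 55/24*y**2 + 65/16*y*z - 165/16*y
  leading term x*z**2: subtract (-3/16*z)·f_1 from -9/8*x*z**2 - 51/16*x*z - 33/16*x + 2/3*y**2*z**2 - 11/6*y**2*z + 55/24*y**2 + 65/16*y*z - 165/16*y → -39/8*x*z - 33/16*x + 2/3*y**2*z**2 - 11/6*y**2*z + 55/24*y**2 + 3/4*y*z**2 + 31/8*y*z - 165/16*y + 45/8*z
  leading term x*z: subtract (-13/16)·f_1 from -39/8*x*z - 33/16*x + 2/3*y**2*z**2 - 11/6*y**2*z + 55/24*y**2 + 3/4*y*z**2 + 31/8*y*z - 165/16*y + 45/8*z → -75/8*x + 2/3*y**2*z**2 - 11/6*y**2*z + 55/24*y**2 + 3/4*y*z**2 + 57/8*y*z - 89/8*y + 45/8*z + 195/8
  leading term x: subtract (15/2)·g_3 from -75/8*x + 2/3*y**2*z**2 - 11/6*y**2*z + 55/24*y**2 + 3/4*y*z**2 + 57/8*y*z - 89/8*y + 45/8*z + 195/8 → 2/3*y**2*z**2 - 11/6*y**2*z + 55/24*y**2 + 3/4*y*z**2 + 17/8*y*z + 11/8*y
  leading term y**2*z**2: subtract (5/4*y)·g_4 from 2/3*y**2*z**2 - 11/6*y**2*z + 55/24*y**2 + 3/4*y*z**2 + 17/8*y*z + 11/8*y → 0
  remainder 0.

S(f_2,g_4): lcm = x*y*z**2. S = 5/2*x*y*z - 55/16*x*y - 9/8*x*z**2 - 51/16*x*z - 33/16*x + 3/2*y**2*z - 3/4*y*z**2 + 7/4*y*z.
  leading term x*y*z: subtract (5/12*y)·f_1 from 5/2*x*y*z - 55/16*x*y - 9/8*x*z**2 - 51/16*x*z - 33/16*x + 3/2*y**2*z - 3/4*y*z**2 + 7/4*y*z → 5/16*x*y - 9/8*x*z**2 - 51/16*x*z - 33/16*x - 1/6*y**2*z + 5/12*y**2 - 3/4*y*z**2 + 7/4*y*z - 25/2*y
  leading term x*y: subtract (-1/4*y)·g_3 from 5/16*x*y - 9/8*x*z**2 - 51/16*x*z - 33/16*x - 1/6*y**2*z + 5/12*y**2 - 3/4*y*z**2 + 7/4*y*z - 25/2*y → -9/8*x*z**2 - 51/16*x*z - 33/16*x - 3/4*y*z**2 + 31/16*y*z - 187/16*y
  leading term x*z**2: subtract (-3/16*z)·f_1 from -9/8*x*z**2 - 51/16*x*z - 33/16*x - 3/4*y*z**2 + 31/16*y*z - 187/16*y → -39/8*x*z - 33/16*x + 7/4*y*z - 187/16*y + 45/8*z
  leading term x*z: subtract (-13/16)·f_1 from -39/8*x*z - 33/16*x + 7/4*y*z - 187/16*y + 45/8*z → -75/8*x + 5*y*z - 25/2*y + 45/8*z + 195/8
  leading term x: subtract (15/2)·g_3 from -75/8*x + 5*y*z - 25/2*y + 45/8*z + 195/8 → 0
  remainder 0.

S(g_3,g_4): leading monomials are coprime, so the S-polynomial reduces to 0 (Buchberger's first criterion).
Every S-polynomial of the final basis reduces to 0, so we have a Gröbner basis.
Inter-reduce: drop elements whose leading term is divisible by another's, tail-reduce, and make monic.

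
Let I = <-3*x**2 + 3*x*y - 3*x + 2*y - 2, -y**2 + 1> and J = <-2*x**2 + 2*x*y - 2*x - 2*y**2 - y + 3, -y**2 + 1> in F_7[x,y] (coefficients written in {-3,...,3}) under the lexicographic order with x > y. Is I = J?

Yes, the ideals are equal.

Equality of ideals is decidable: compute both reduced Gröbner bases (unique for the ordering) and check whether they agree.
Buchberger on the first generating set:
f_1 = -3*x**2 + 3*x*y - 3*x + 2*y - 2, LT = x**2.
f_2 = -y**2 + 1, LT = y**2.

The S-polynomials (S(f_1,f_2)) all reduce to 0 modulo the current basis, so we have a Gröbner basis.
Inter-reduce: drop elements whose leading term is divisible by another's, tail-reduce, and make monic.
Reduced Gröbner basis: {x**2 - x*y + x - 3*y + 3, y**2 - 1}.

Buchberger on the second generating set:
h_1 = -2*x**2 + 2*x*y - 2*x - 2*y**2 - y + 3, LT = x**2.
h_2 = -y**2 + 1, LT = y**2.

The S-polynomials (S(h_1,h_2)) all reduce to 0 modulo the current basis, so we have a Gröbner basis.
Inter-reduce: drop elements whose leading term is divisible by another's, tail-reduce, and make monic.
Reduced Gröbner basis: {x**2 - x*y + x - 3*y + 3, y**2 - 1}.

The two bases agree; hence the ideals are identical.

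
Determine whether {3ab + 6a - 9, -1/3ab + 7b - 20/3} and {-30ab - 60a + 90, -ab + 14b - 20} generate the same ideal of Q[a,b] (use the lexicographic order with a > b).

Equality of ideals is decidable: compute both reduced Gröbner bases (unique for the ordering) and check whether they agree.
Buchberger on the first generating set:
f_1 = 3ab + 6a - 9, LT = ab.
f_2 = -1/3ab + 7b - 20/3, LT = ab.

S(f_1,f_2): lcm = ab. S = 2a + 21b - 23.
  reduce S modulo (f_1, f_2):
  remainder 2a + 21b - 23 ≠ 0; add g_3 = 2a + 21b - 23 to the basis.

S(f_1,g_3): lcm = ab. S = 2a - 21/2b^2 + 23/2b - 3.
  reduce S modulo (f_1, f_2, g_3):
  remainder -21/2b^2 - 19/2b + 20 ≠ 0; add g_4 = -21/2b^2 - 19/2b + 20 to the basis.

The other S-polynomials (S(f_2,g_3), S(f_1,g_4), S(f_2,g_4), S(g_3,g_4)) all reduce to 0 modulo the current basis, so we have a Gröbner basis.
Inter-reduce: drop elements whose leading term is divisible by another's, tail-reduce, and make monic.
Reduced Gröbner basis: {a + 21/2b - 23/2, b^2 + 19/21b - 40/21}.

Buchberger on the second generating set:
h_1 = -30ab - 60a + 90, LT = ab.
h_2 = -ab + 14b - 20, LT = ab.

S(h_1,h_2): lcm = ab. S = 2a + 14b - 23.
  reduce S modulo (h_1, h_2):
  remainder 2a + 14b - 23 ≠ 0; add k_3 = 2a + 14b - 23 to the basis.

S(h_1,k_3): lcm = ab. S = 2a - 7b^2 + 23/2b - 3.
  reduce S modulo (h_1, h_2, k_3):
  remainder -7b^2 - 5/2b + 20 ≠ 0; add k_4 = -7b^2 - 5/2b + 20 to the basis.

The other S-polynomials (S(h_2,k_3), S(h_1,k_4), S(h_2,k_4), S(k_3,k_4)) all reduce to 0 modulo the current basis, so we have a Gröbner basis.
Inter-reduce: drop elements whose leading term is divisible by another's, tail-reduce, and make monic.
Reduced Gröbner basis: {a + 7b - 23/2, b^2 + 5/14b - 20/7}.

Since the reduced bases disagree, the two ideals are not the same.
The same test decides containment: I ⊆ J iff every generator of I reduces to 0 modulo a Gröbner basis of J.

No, the ideals differ.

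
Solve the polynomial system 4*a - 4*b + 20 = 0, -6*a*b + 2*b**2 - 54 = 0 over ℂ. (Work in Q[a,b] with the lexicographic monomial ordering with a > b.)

Compute a lex Gröbner basis by Buchberger's algorithm.
f_1 = 4*a - 4*b + 20, LT = a.
f_2 = -6*a*b + 2*b**2 - 54, LT = a*b.

S(f_1,f_2): lcm = a*b. S = -2/3*b**2 + 5*b - 9.
  leading term b**2: no divisor's leading term divides it; move -2/3*b**2 to the remainder.
  leading term b: no divisor's leading term divides it; move 5*b to the remainder.
  leading term 1: no divisor's leading term divides it; move -9 to the remainder.
  remainder -2/3*b**2 + 5*b - 9 ≠ 0; add h_3 = -2/3*b**2 + 5*b - 9 to the basis.

S(f_1,h_3): leading monomials are coprime, so the S-polynomial reduces to 0 (Buchberger's first criterion).
S(f_2,h_3): lcm = a*b**2. S = 15/2*a*b - 27/2*a - 1/3*b**3 + 9*b.
  leading term a*b: subtract (15/8*b)·f_1 from 15/2*a*b - 27/2*a - 1/3*b**3 + 9*b → -27/2*a - 1/3*b**3 + 15/2*b**2 - 57/2*b
  leading term a: subtract (-27/8)·f_1 from -27/2*a - 1/3*b**3 + 15/2*b**2 - 57/2*b → -1/3*b**3 + 15/2*b**2 - 42*b + 135/2
  leading term b**3: subtract (1/2*b)·h_3 from -1/3*b**3 + 15/2*b**2 - 42*b + 135/2 → 5*b**2 - 75/2*b + 135/2
  leading term b**2: subtract (-15/2)·h_3 from 5*b**2 - 75/2*b + 135/2 → 0
  remainder 0.

Every S-polynomial of the final basis reduces to 0, so we have a Gröbner basis.
Inter-reduce: drop elements whose leading term is divisible by another's, tail-reduce, and make monic.
Reduced Gröbner basis: {a - b + 5, b**2 - 15/2*b + 27/2}.

Since the basis is lex-ordered, b**2 - 15/2*b + 27/2 is univariate in b. Its roots are {3, 9/2}. Back-substituting each root into the other basis elements fixes the other coordinates.
  b = 3: the earlier basis element becomes a + 2 = 0, giving a = -2 — point (-2, 3).
  b = 9/2: the earlier basis element becomes a + 1/2 = 0, giving a = -1/2 — point (-1/2, 9/2).
Substituting each solution back into the original system confirms all equations vanish.
Zero-dimensionality of the ideal guarantees finitely many solutions over ℂ.

{(-2, 3), (-1/2, 9/2)}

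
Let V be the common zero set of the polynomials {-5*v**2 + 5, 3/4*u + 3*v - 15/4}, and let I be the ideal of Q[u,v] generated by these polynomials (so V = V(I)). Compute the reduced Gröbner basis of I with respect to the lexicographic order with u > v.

G = {u + 4*v - 5, v**2 - 1}

f_1 = -5*v**2 + 5, LT = v**2.
f_2 = 3/4*u + 3*v - 15/4, LT = u.

The S-polynomials (S(f_1,f_2)) all reduce to 0 modulo the current basis, so we have a Gröbner basis.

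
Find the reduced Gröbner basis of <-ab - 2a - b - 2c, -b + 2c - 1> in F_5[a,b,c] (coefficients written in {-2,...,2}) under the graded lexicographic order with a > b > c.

G = {ac - 2a + 2c + 2, b - 2c + 1}

f_1 = -ab - 2a - b - 2c, LT = ab.
f_2 = -b + 2c - 1, LT = b.

S(f_1,f_2): lcm = ab. S = 2ac + a + b + 2c.
  reduce S modulo (f_1, f_2):
  remainder 2ac + a - c - 1 ≠ 0; add g_3 = 2ac + a - c - 1 to the basis.

The other S-polynomials (S(f_1,g_3), S(f_2,g_3)) all reduce to 0 modulo the current basis, so we have a Gröbner basis.
Inter-reduce: drop elements whose leading term is divisible by another's, tail-reduce, and make monic.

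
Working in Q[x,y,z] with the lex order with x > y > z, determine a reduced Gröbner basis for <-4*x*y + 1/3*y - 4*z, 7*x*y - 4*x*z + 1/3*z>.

f_1 = -4*x*y + 1/3*y - 4*z, LT = x*y.
f_2 = 7*x*y - 4*x*z + 1/3*z, LT = x*y.

S(f_1,f_2): lcm = x*y. S = 4/7*x*z - 1/12*y + 20/21*z.
  leading term x*z: no divisor's leading term divides it; move 4/7*x*z to the remainder.
  leading term y: no divisor's leading term divides it; move -1/12*y to the remainder.
  leading term z: no divisor's leading term divides it; move 20/21*z to the remainder.
  remainder 4/7*x*z - 1/12*y + 20/21*z ≠ 0; add g_3 = 4/7*x*z - 1/12*y + 20/21*z to the basis.

S(f_1,g_3): lcm = x*y*z. S = 7/48*y**2 - 7/4*y*z + z**2.
  leading term y**2: no divisor's leading term divides it; move 7/48*y**2 to the remainder.
  leading term y*z: no divisor's leading term divides it; move -7/4*y*z to the remainder.
  leading term z**2: no divisor's leading term divides it; move z**2 to the remainder.
  remainder 7/48*y**2 - 7/4*y*z + z**2 ≠ 0; add g_4 = 7/48*y**2 - 7/4*y*z + z**2 to the basis.

The other S-polynomials (S(f_2,g_3), S(f_1,g_4), S(f_2,g_4), S(g_3,g_4)) all reduce to 0 modulo the current basis, so we have a Gröbner basis.
Inter-reduce: drop elements whose leading term is divisible by another's, tail-reduce, and make monic.

G = {x*y - 1/12*y + z, x*z - 7/48*y + 5/3*z, y**2 - 12*y*z + 48/7*z**2}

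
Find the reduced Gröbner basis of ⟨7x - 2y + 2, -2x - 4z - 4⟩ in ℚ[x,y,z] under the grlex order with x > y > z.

G = {x + 2z + 2, y + 7z + 6}

f_1 = 7x - 2y + 2, LT = x.
f_2 = -2x - 4z - 4, LT = x.

S(f_1,f_2): lcm = x. S = -2/7y - 2z - 12/7.
  reduce S modulo (f_1, f_2):
  remainder -2/7y - 2z - 12/7 ≠ 0; add g_3 = -2/7y - 2z - 12/7 to the basis.

The other S-polynomials (S(f_1,g_3), S(f_2,g_3)) all reduce to 0 modulo the current basis, so we have a Gröbner basis.
Inter-reduce: drop elements whose leading term is divisible by another's, tail-reduce, and make monic.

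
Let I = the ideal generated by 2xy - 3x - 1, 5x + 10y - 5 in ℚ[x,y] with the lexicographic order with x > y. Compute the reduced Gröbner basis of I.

G = {x + 2y - 1, y² - 2y + 1}

This is the nonlinear analogue of row-reducing a linear system.

f_1 = 2xy - 3x - 1, LT = xy.
f_2 = 5x + 10y - 5, LT = x.

S(f_1,f_2): lcm = xy. S = -3/2x - 2y² + y - ½.
  leading term x: subtract (-3/10)·f_2 from -3/2x - 2y² + y - ½ → -2y² + 4y - 2
  leading term y²: no divisor's leading term divides it; move -2y² to the remainder.
  leading term y: no divisor's leading term divides it; move 4y to the remainder.
  leading term 1: no divisor's leading term divides it; move -2 to the remainder.
  remainder -2y² + 4y - 2 ≠ 0; add g_3 = -2y² + 4y - 2 to the basis.

The other S-polynomials (S(f_1,g_3), S(f_2,g_3)) all reduce to 0 modulo the current basis, so we have a Gröbner basis.
Inter-reduce: drop elements whose leading term is divisible by another's, tail-reduce, and make monic.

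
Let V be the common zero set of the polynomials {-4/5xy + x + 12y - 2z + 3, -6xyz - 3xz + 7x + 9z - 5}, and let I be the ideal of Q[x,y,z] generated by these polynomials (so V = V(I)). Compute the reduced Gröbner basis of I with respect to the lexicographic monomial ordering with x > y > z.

f_1 = -4/5xy + x + 12y - 2z + 3, LT = xy.
f_2 = -6xyz - 3xz + 7x + 9z - 5, LT = xyz.

S(f_1,f_2): lcm = xyz. S = -7/4xz + 7/6x - 15yz + 5/2z^2 - 9/4z - 5/6.
  leading term xz: no divisor's leading term divides it; move -7/4xz to the remainder.
  leading term x: no divisor's leading term divides it; move 7/6x to the remainder.
  leading term yz: no divisor's leading term divides it; move -15yz to the remainder.
  leading term z^2: no divisor's leading term divides it; move 5/2z^2 to the remainder.
  leading term z: no divisor's leading term divides it; move -9/4z to the remainder.
  leading term 1: no divisor's leading term divides it; move -5/6 to the remainder.
  remainder -7/4xz + 7/6x - 15yz + 5/2z^2 - 9/4z - 5/6 ≠ 0; add g_3 = -7/4xz + 7/6x - 15yz + 5/2z^2 - 9/4z - 5/6 to the basis.

S(f_1,g_3): lcm = xyz. S = 2/3xy - 5/4xz - 60/7y^2z + 10/7yz^2 - 114/7yz - 10/21y + 5/2z^2 - 15/4z.
  leading term xy: subtract (-5/6)·f_1 from 2/3xy - 5/4xz - 60/7y^2z + 10/7yz^2 - 114/7yz - 10/21y + 5/2z^2 - 15/4z → -5/4xz + 5/6x - 60/7y^2z + 10/7yz^2 - 114/7yz + 200/21y + 5/2z^2 - 65/12z + 5/2
  leading term xz: subtract (5/7)·g_3 from -5/4xz + 5/6x - 60/7y^2z + 10/7yz^2 - 114/7yz + 200/21y + 5/2z^2 - 65/12z + 5/2 → -60/7y^2z + 10/7yz^2 - 39/7yz + 200/21y + 5/7z^2 - 80/21z + 65/21
  leading term y^2z: no divisor's leading term divides it; move -60/7y^2z to the remainder.
  leading term yz^2: no divisor's leading term divides it; move 10/7yz^2 to the remainder.
  leading term yz: no divisor's leading term divides it; move -39/7yz to the remainder.
  leading term y: no divisor's leading term divides it; move 200/21y to the remainder.
  leading term z^2: no divisor's leading term divides it; move 5/7z^2 to the remainder.
  leading term z: no divisor's leading term divides it; move -80/21z to the remainder.
  leading term 1: no divisor's leading term divides it; move 65/21 to the remainder.
  remainder -60/7y^2z + 10/7yz^2 - 39/7yz + 200/21y + 5/7z^2 - 80/21z + 65/21 ≠ 0; add g_4 = -60/7y^2z + 10/7yz^2 - 39/7yz + 200/21y + 5/7z^2 - 80/21z + 65/21 to the basis.

The other S-polynomials (S(f_2,g_3), S(f_1,g_4), S(f_2,g_4), S(g_3,g_4)) all reduce to 0 modulo the current basis, so we have a Gröbner basis.
Inter-reduce: drop elements whose leading term is divisible by another's, tail-reduce, and make monic.

G = {xy - 5/4x - 15y + 5/2z - 15/4, xz - 2/3x + 60/7yz - 10/7z^2 + 9/7z + 10/21, y^2z - 1/6yz^2 + 13/20yz - 10/9y - 1/12z^2 + 4/9z - 13/36}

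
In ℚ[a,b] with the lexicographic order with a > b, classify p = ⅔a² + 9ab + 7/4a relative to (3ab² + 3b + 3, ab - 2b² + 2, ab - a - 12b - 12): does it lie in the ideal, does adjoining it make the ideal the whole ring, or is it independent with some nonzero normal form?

⅔a² + 9ab + 7/4a lies in I (it reduces to 0).

First compute the reduced Gröbner basis of I by Buchberger's algorithm.
f_1 = 3ab² + 3b + 3, LT = ab².
f_2 = ab - 2b² + 2, LT = ab.
f_3 = ab - a - 12b - 12, LT = ab.

S(f_1,f_2): lcm = ab². S = 2b³ - b + 1.
  reduce S modulo (f_1, f_2, f_3):
  remainder 2b³ - b + 1 ≠ 0; add h_4 = 2b³ - b + 1 to the basis.

S(f_1,f_3): lcm = ab². S = ab + 12b² + 13b + 1.
  reduce S modulo (f_1, f_2, f_3, h_4):
  remainder 14b² + 13b - 1 ≠ 0; add h_5 = 14b² + 13b - 1 to the basis.

S(f_2,f_3): lcm = ab. S = a - 2b² + 12b + 14.
  reduce S modulo (f_1, f_2, f_3, h_4, h_5):
  remainder a + 97/7b + 97/7 ≠ 0; add h_6 = a + 97/7b + 97/7 to the basis.

S(f_1,h_4): lcm = ab³. S = ½ab - ½a + b² + b.
  reduce S modulo (f_1, f_2, f_3, h_4, h_5, h_6):
  remainder 85/14b + 85/14 ≠ 0; add h_7 = 85/14b + 85/14 to the basis.

The other S-polynomials (S(f_2,h_4), S(f_3,h_4), S(f_1,h_5), S(f_2,h_5), S(f_3,h_5), S(h_4,h_5), S(f_1,h_6), S(f_2,h_6), S(f_3,h_6), S(h_4,h_6), S(h_5,h_6), S(f_1,h_7), S(f_2,h_7), S(f_3,h_7), S(h_4,h_7), S(h_5,h_7), S(h_6,h_7)) all reduce to 0 modulo the current basis, so we have a Gröbner basis.
Inter-reduce: drop elements whose leading term is divisible by another's, tail-reduce, and make monic.
Reduced Gröbner basis: {a, b + 1}.
Label its elements g_1 = a, g_2 = b + 1.

Reduce p = ⅔a² + 9ab + 7/4a modulo G:
  leading term a²: subtract (⅔a)·g_1 from ⅔a² + 9ab + 7/4a → 9ab + 7/4a
  leading term ab: subtract (9b)·g_1 from 9ab + 7/4a → 7/4a
  leading term a: subtract (7/4)·g_1 from 7/4a → 0
  normal form = 0.
Since the normal form is 0, p ∈ I.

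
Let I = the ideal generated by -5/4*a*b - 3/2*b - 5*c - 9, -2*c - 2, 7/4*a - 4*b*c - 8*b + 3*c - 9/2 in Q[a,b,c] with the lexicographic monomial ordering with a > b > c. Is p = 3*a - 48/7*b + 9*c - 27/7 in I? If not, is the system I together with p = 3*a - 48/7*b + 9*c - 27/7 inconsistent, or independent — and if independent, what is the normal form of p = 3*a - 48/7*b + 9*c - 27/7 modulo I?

First compute the reduced Gröbner basis of I by Buchberger's algorithm.
f_1 = -5/4*a*b - 3/2*b - 5*c - 9, LT = a*b.
f_2 = -2*c - 2, LT = c.
f_3 = 7/4*a - 4*b*c - 8*b + 3*c - 9/2, LT = a.

S(f_1,f_3): lcm = a*b. S = 16/7*b**2*c + 32/7*b**2 - 12/7*b*c + 132/35*b + 4*c + 36/5.
  leading term b**2*c: subtract (-8/7*b**2)·f_2 from 16/7*b**2*c + 32/7*b**2 - 12/7*b*c + 132/35*b + 4*c + 36/5 → 16/7*b**2 - 12/7*b*c + 132/35*b + 4*c + 36/5
  leading term b**2: no divisor's leading term divides it; move 16/7*b**2 to the remainder.
  leading term b*c: subtract (6/7*b)·f_2 from -12/7*b*c + 132/35*b + 4*c + 36/5 → 192/35*b + 4*c + 36/5
  leading term b: no divisor's leading term divides it; move 192/35*b to the remainder.
  leading term c: subtract (-2)·f_2 from 4*c + 36/5 → 16/5
  leading term 1: no divisor's leading term divides it; move 16/5 to the remainder.
  remainder 16/7*b**2 + 192/35*b + 16/5 ≠ 0; add h_4 = 16/7*b**2 + 192/35*b + 16/5 to the basis.

The other S-polynomials (S(f_1,f_2), S(f_2,f_3), S(f_1,h_4), S(f_2,h_4), S(f_3,h_4)) all reduce to 0 modulo the current basis, so we have a Gröbner basis.
Inter-reduce: drop elements whose leading term is divisible by another's, tail-reduce, and make monic.
Reduced Gröbner basis: {a - 16/7*b - 30/7, b**2 + 12/5*b + 7/5, c + 1}.
Label its elements g_1 = a - 16/7*b - 30/7, g_2 = b**2 + 12/5*b + 7/5, g_3 = c + 1.

Reduce p = 3*a - 48/7*b + 9*c - 27/7 modulo G:
  leading term a: subtract (3)·g_1 from 3*a - 48/7*b + 9*c - 27/7 → 9*c + 9
  leading term c: subtract (9)·g_3 from 9*c + 9 → 0
  normal form = 0.
Since the normal form is 0, p ∈ I.

3*a - 48/7*b + 9*c - 27/7 lies in I (it reduces to 0).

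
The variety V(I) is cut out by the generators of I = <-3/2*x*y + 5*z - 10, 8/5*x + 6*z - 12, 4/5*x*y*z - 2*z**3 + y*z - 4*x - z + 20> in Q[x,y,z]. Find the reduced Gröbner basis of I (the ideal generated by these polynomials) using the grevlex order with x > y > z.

G = {z**3 - 4/3*z**2 - y - 35/9*z + 37/9, y**2 + 17/9*y + 8/9, y*z - 2*y + 8/9*z - 16/9, x + 15/4*z - 15/2}

f_1 = -3/2*x*y + 5*z - 10, LT = x*y.
f_2 = 8/5*x + 6*z - 12, LT = x.
f_3 = 4/5*x*y*z - 2*z**3 + y*z - 4*x - z + 20, LT = x*y*z.

S(f_1,f_2): lcm = x*y. S = -15/4*y*z + 15/2*y - 10/3*z + 20/3.
  leading term y*z: no divisor's leading term divides it; move -15/4*y*z to the remainder.
  leading term y: no divisor's leading term divides it; move 15/2*y to the remainder.
  leading term z: no divisor's leading term divides it; move -10/3*z to the remainder.
  leading term 1: no divisor's leading term divides it; move 20/3 to the remainder.
  remainder -15/4*y*z + 15/2*y - 10/3*z + 20/3 ≠ 0; add g_4 = -15/4*y*z + 15/2*y - 10/3*z + 20/3 to the basis.

S(f_1,f_3): lcm = x*y*z. S = 5/2*z**3 - 5/4*y*z - 10/3*z**2 + 5*x + 95/12*z - 25.
  leading term z**3: no divisor's leading term divides it; move 5/2*z**3 to the remainder.
  leading term y*z: subtract (1/3)·g_4 from -5/4*y*z - 10/3*z**2 + 5*x + 95/12*z - 25 → -10/3*z**2 + 5*x - 5/2*y + 325/36*z - 245/9
  leading term z**2: no divisor's leading term divides it; move -10/3*z**2 to the remainder.
  leading term x: subtract (25/8)·f_2 from 5*x - 5/2*y + 325/36*z - 245/9 → -5/2*y - 175/18*z + 185/18
  leading term y: no divisor's leading term divides it; move -5/2*y to the remainder.
  leading term z: no divisor's leading term divides it; move -175/18*z to the remainder.
  leading term 1: no divisor's leading term divides it; move 185/18 to the remainder.
  remainder 5/2*z**3 - 10/3*z**2 - 5/2*y - 175/18*z + 185/18 ≠ 0; add g_5 = 5/2*z**3 - 10/3*z**2 - 5/2*y - 175/18*z + 185/18 to the basis.

S(g_4,g_5): lcm = y*z**3. S = -2/3*y*z**2 + 8/9*z**3 + y**2 + 35/9*y*z - 16/9*z**2 - 37/9*y.
  leading term y*z**2: subtract (8/45*z)·g_4 from -2/3*y*z**2 + 8/9*z**3 + y**2 + 35/9*y*z - 16/9*z**2 - 37/9*y → 8/9*z**3 + y**2 + 23/9*y*z - 32/27*z**2 - 37/9*y - 32/27*z
  leading term z**3: subtract (16/45)·g_5 from 8/9*z**3 + y**2 + 23/9*y*z - 32/27*z**2 - 37/9*y - 32/27*z → y**2 + 23/9*y*z - 29/9*y + 184/81*z - 296/81
  leading term y**2: no divisor's leading term divides it; move y**2 to the remainder.
  leading term y*z: subtract (-92/135)·g_4 from 23/9*y*z - 29/9*y + 184/81*z - 296/81 → 17/9*y + 8/9
  leading term y: no divisor's leading term divides it; move 17/9*y to the remainder.
  leading term 1: no divisor's leading term divides it; move 8/9 to the remainder.
  remainder y**2 + 17/9*y + 8/9 ≠ 0; add g_6 = y**2 + 17/9*y + 8/9 to the basis.

The other S-polynomials (S(f_2,f_3), S(f_1,g_4), S(f_2,g_4), S(f_3,g_4), S(f_1,g_5), S(f_2,g_5), S(f_3,g_5), S(f_1,g_6), S(f_2,g_6), S(f_3,g_6), S(g_4,g_6), S(g_5,g_6)) all reduce to 0 modulo the current basis, so we have a Gröbner basis.
Inter-reduce: drop elements whose leading term is divisible by another's, tail-reduce, and make monic.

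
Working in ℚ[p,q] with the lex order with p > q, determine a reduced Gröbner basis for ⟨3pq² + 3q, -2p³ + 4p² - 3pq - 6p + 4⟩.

G = {p³ - 2p² + 3p + 21/4q³ + 9/2q² + 3q - 2, pq - 7/2q³ - 3q² - 2q, q⁴ + 6/7q³ + 4/7q² + 2/7q}

This is the nonlinear analogue of row-reducing a linear system.

f_1 = 3pq² + 3q, LT = pq².
f_2 = -2p³ + 4p² - 3pq - 6p + 4, LT = p³.

S(f_1,f_2): lcm = p³q². S = 2p²q² + p²q - 3/2pq³ - 3pq² + 2q².
  leading term p²q²: subtract (⅔p)·f_1 from 2p²q² + p²q - 3/2pq³ - 3pq² + 2q² → p²q - 3/2pq³ - 3pq² - 2pq + 2q²
  leading term p²q: no divisor's leading term divides it; move p²q to the remainder.
  leading term pq³: subtract (-½q)·f_1 from -3/2pq³ - 3pq² - 2pq + 2q² → -3pq² - 2pq + 7/2q²
  leading term pq²: subtract (-1)·f_1 from -3pq² - 2pq + 7/2q² → -2pq + 7/2q² + 3q
  leading term pq: no divisor's leading term divides it; move -2pq to the remainder.
  leading term q²: no divisor's leading term divides it; move 7/2q² to the remainder.
  leading term q: no divisor's leading term divides it; move 3q to the remainder.
  remainder p²q - 2pq + 7/2q² + 3q ≠ 0; add g_3 = p²q - 2pq + 7/2q² + 3q to the basis.

S(f_1,g_3): lcm = p²q². S = 2pq² + pq - 7/2q³ - 3q².
  leading term pq²: subtract (⅔)·f_1 from 2pq² + pq - 7/2q³ - 3q² → pq - 7/2q³ - 3q² - 2q
  leading term pq: no divisor's leading term divides it; move pq to the remainder.
  leading term q³: no divisor's leading term divides it; move -7/2q³ to the remainder.
  leading term q²: no divisor's leading term divides it; move -3q² to the remainder.
  leading term q: no divisor's leading term divides it; move -2q to the remainder.
  remainder pq - 7/2q³ - 3q² - 2q ≠ 0; add g_4 = pq - 7/2q³ - 3q² - 2q to the basis.

S(f_2,g_3): lcm = p³q. S = -2pq² - 2q.
  leading term pq²: subtract (-⅔)·f_1 from -2pq² - 2q → 0
  remainder 0.

S(f_1,g_4): lcm = pq². S = 7/2q⁴ + 3q³ + 2q² + q.
  leading term q⁴: no divisor's leading term divides it; move 7/2q⁴ to the remainder.
  leading term q³: no divisor's leading term divides it; move 3q³ to the remainder.
  leading term q²: no divisor's leading term divides it; move 2q² to the remainder.
  leading term q: no divisor's leading term divides it; move q to the remainder.
  remainder 7/2q⁴ + 3q³ + 2q² + q ≠ 0; add g_5 = 7/2q⁴ + 3q³ + 2q² + q to the basis.

S(f_2,g_4): lcm = p³q. S = 7/2p²q³ + 3p²q² + 3/2pq² + 3pq - 2q.
  leading term p²q³: subtract (7/6pq)·f_1 from 7/2p²q³ + 3p²q² + 3/2pq² + 3pq - 2q → 3p²q² - 2pq² + 3pq - 2q
  leading term p²q²: subtract (p)·f_1 from 3p²q² - 2pq² + 3pq - 2q → -2pq² - 2q
  leading term pq²: subtract (-⅔)·f_1 from -2pq² - 2q → 0
  remainder 0.

S(g_3,g_4): lcm = p²q. S = 7/2pq³ + 3pq² + 7/2q² + 3q.
  leading term pq³: subtract (7/6q)·f_1 from 7/2pq³ + 3pq² + 7/2q² + 3q → 3pq² + 3q
  leading term pq²: subtract (1)·f_1 from 3pq² + 3q → 0
  remainder 0.

S(f_1,g_5): lcm = pq⁴. S = -6/7pq³ - 4/7pq² - 2/7pq + q³.
  leading term pq³: subtract (-2/7q)·f_1 from -6/7pq³ - 4/7pq² - 2/7pq + q³ → -4/7pq² - 2/7pq + q³ + 6/7q²
  leading term pq²: subtract (-4/21)·f_1 from -4/7pq² - 2/7pq + q³ + 6/7q² → -2/7pq + q³ + 6/7q² + 4/7q
  leading term pq: subtract (-2/7)·g_4 from -2/7pq + q³ + 6/7q² + 4/7q → 0
  remainder 0.

S(f_2,g_5): leading monomials are coprime, so the S-polynomial reduces to 0 (Buchberger's first criterion).
S(g_3,g_5): lcm = p²q⁴. S = -6/7p²q³ - 4/7p²q² - 2/7p²q - 2pq⁴ + 7/2q⁵ + 3q⁴.
  leading term p²q³: subtract (-2/7pq)·f_1 from -6/7p²q³ - 4/7p²q² - 2/7p²q - 2pq⁴ + 7/2q⁵ + 3q⁴ → -4/7p²q² - 2/7p²q - 2pq⁴ + 6/7pq² + 7/2q⁵ + 3q⁴
  leading term p²q²: subtract (-4/21p)·f_1 from -4/7p²q² - 2/7p²q - 2pq⁴ + 6/7pq² + 7/2q⁵ + 3q⁴ → -2/7p²q - 2pq⁴ + 6/7pq² + 4/7pq + 7/2q⁵ + 3q⁴
  leading term p²q: subtract (-2/7)·g_3 from -2/7p²q - 2pq⁴ + 6/7pq² + 4/7pq + 7/2q⁵ + 3q⁴ → -2pq⁴ + 6/7pq² + 7/2q⁵ + 3q⁴ + q² + 6/7q
  leading term pq⁴: subtract (-⅔q²)·f_1 from -2pq⁴ + 6/7pq² + 7/2q⁵ + 3q⁴ + q² + 6/7q → 6/7pq² + 7/2q⁵ + 3q⁴ + 2q³ + q² + 6/7q
  leading term pq²: subtract (2/7)·f_1 from 6/7pq² + 7/2q⁵ + 3q⁴ + 2q³ + q² + 6/7q → 7/2q⁵ + 3q⁴ + 2q³ + q²
  leading term q⁵: subtract (q)·g_5 from 7/2q⁵ + 3q⁴ + 2q³ + q² → 0
  remainder 0.

S(g_4,g_5): lcm = pq⁴. S = -6/7pq³ - 4/7pq² - 2/7pq - 7/2q⁶ - 3q⁵ - 2q⁴.
  leading term pq³: subtract (-2/7q)·f_1 from -6/7pq³ - 4/7pq² - 2/7pq - 7/2q⁶ - 3q⁵ - 2q⁴ → -4/7pq² - 2/7pq - 7/2q⁶ - 3q⁵ - 2q⁴ + 6/7q²
  leading term pq²: subtract (-4/21)·f_1 from -4/7pq² - 2/7pq - 7/2q⁶ - 3q⁵ - 2q⁴ + 6/7q² → -2/7pq - 7/2q⁶ - 3q⁵ - 2q⁴ + 6/7q² + 4/7q
  leading term pq: subtract (-2/7)·g_4 from -2/7pq - 7/2q⁶ - 3q⁵ - 2q⁴ + 6/7q² + 4/7q → -7/2q⁶ - 3q⁵ - 2q⁴ - q³
  leading term q⁶: subtract (-q²)·g_5 from -7/2q⁶ - 3q⁵ - 2q⁴ - q³ → 0
  remainder 0.

Every S-polynomial of the final basis reduces to 0, so we have a Gröbner basis.
Inter-reduce: drop elements whose leading term is divisible by another's, tail-reduce, and make monic.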